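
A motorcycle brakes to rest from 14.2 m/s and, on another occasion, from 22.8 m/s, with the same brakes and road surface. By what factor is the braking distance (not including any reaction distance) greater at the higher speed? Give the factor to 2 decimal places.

Braking distance d = v²/(2a), so with a fixed, d ∝ v².
Factor = (22.8/14.2)² = 1.6056² = 2.5780.

Factor ≈ 2.58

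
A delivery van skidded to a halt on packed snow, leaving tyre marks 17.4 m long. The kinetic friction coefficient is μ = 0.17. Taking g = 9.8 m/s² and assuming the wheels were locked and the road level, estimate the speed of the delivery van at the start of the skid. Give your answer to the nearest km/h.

Deceleration a = μg = 0.17 × 9.8 = 1.666 m/s².
v = √(2a·d) = √(2 × 1.666 × 17.4) = √57.977 = 7.6143 m/s.
= 7.6143 × 3.6 = 27.411 km/h.

Initial speed ≈ 27 km/h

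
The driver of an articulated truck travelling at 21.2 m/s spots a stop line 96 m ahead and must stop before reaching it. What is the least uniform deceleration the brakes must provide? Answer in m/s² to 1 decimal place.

v² = 2a·d ⇒ a = v²/(2d) = 21.2000² / (2 × 96.000) = 449.440 / 192.000 = 2.3408 m/s².

Required deceleration ≈ 2.3 m/s²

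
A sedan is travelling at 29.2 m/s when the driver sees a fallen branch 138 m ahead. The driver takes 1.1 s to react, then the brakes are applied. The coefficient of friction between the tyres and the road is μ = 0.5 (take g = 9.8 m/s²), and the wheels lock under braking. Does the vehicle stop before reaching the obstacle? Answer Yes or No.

Yes

a = μg = 0.5 × 9.8 = 4.900 m/s².
Reaction distance = 29.2000 × 1.1 = 32.120 m.
Braking distance = v²/(2a) = 852.640 / 9.800 = 87.004 m.
Total stopping distance = 32.120 + 87.004 = 119.124 m, vs 138 m available — it stops with 138 − 119.124 = 18.876 m to spare.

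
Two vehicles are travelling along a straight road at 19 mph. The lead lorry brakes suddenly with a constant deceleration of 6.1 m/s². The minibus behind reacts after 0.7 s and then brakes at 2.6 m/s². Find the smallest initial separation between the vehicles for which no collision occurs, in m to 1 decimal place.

19 mph × 0.44704 = 8.4938 m/s.
Leader travels v²/(2a_L) = 72.145 / 12.200 = 5.914 m before stopping.
Follower covers v·t_r = 8.4938 × 0.7 = 5.946 m while reacting, then v²/(2a_F) = 72.145 / 5.200 = 13.874 m while braking, for a total of 5.946 + 13.874 = 19.820 m.
Since a_F ≤ a_L and the follower starts braking later, the follower is never slower than the leader, so the closest approach is when both have stopped.
Minimum gap = 19.820 − 5.914 = 13.906 m.

Minimum gap ≈ 13.9 m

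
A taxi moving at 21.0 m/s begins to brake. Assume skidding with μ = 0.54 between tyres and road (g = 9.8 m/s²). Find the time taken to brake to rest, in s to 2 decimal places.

a = μg = 0.54 × 9.8 = 5.292 m/s².
Braking time = v/a = 21.0000 / 5.292 = 3.968 s.

Braking time ≈ 3.97 s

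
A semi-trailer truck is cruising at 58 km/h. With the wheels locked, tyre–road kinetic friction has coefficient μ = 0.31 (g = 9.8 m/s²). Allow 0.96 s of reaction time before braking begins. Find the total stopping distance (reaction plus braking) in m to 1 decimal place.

58 km/h ÷ 3.6 = 16.1111 m/s.
a = μg = 0.31 × 9.8 = 3.038 m/s².
Reaction distance = v·t_r = 16.1111 × 0.96 = 15.467 m.
Braking distance = v²/(2a) = 16.1111² / (2 × 3.038) = 259.568 / 6.076 = 42.720 m.
Total = 15.467 + 42.720 = 58.187 m.

Total stopping distance ≈ 58.2 m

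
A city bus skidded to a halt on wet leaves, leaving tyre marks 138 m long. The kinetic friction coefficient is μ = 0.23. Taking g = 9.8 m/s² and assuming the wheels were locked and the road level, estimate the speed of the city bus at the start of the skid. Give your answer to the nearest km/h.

Deceleration a = μg = 0.23 × 9.8 = 2.254 m/s².
v = √(2a·d) = √(2 × 2.254 × 138) = √622.104 = 24.9420 m/s.
= 24.9420 × 3.6 = 89.791 km/h.

Initial speed ≈ 90 km/h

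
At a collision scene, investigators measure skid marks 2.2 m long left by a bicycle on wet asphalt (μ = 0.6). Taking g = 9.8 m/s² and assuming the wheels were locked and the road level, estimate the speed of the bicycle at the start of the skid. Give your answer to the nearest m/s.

Deceleration a = μg = 0.6 × 9.8 = 5.880 m/s².
v = √(2a·d) = √(2 × 5.880 × 2.2) = √25.872 = 5.0865 m/s.

Initial speed ≈ 5 m/s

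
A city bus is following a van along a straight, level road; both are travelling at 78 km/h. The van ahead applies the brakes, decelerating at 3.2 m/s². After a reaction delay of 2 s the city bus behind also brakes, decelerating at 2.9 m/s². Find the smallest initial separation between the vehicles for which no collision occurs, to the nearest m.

Minimum gap ≈ 51 m

78 km/h ÷ 3.6 = 21.6667 m/s.
Leader travels v²/(2a_L) = 469.446 / 6.400 = 73.351 m before stopping.
Follower covers v·t_r = 21.6667 × 2 = 43.333 m while reacting, then v²/(2a_F) = 469.446 / 5.800 = 80.939 m while braking, for a total of 43.333 + 80.939 = 124.272 m.
Since a_F ≤ a_L and the follower starts braking later, the follower is never slower than the leader, so the closest approach is when both have stopped.
Minimum gap = 124.272 − 73.351 = 50.921 m.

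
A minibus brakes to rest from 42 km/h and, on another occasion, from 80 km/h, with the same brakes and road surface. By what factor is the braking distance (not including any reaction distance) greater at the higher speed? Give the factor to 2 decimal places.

Braking distance d = v²/(2a), so with a fixed, d ∝ v².
Factor = (80/42)² = 1.9048² = 3.6283.

Factor ≈ 3.63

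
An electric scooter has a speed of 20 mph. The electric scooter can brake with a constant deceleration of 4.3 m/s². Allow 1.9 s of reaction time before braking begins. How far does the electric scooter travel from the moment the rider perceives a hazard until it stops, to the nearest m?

Total stopping distance ≈ 26 m

20 mph × 0.44704 = 8.9408 m/s.
Reaction distance = v·t_r = 8.9408 × 1.9 = 16.988 m.
Braking distance = v²/(2a) = 8.9408² / (2 × 4.300) = 79.938 / 8.600 = 9.295 m.
Total = 16.988 + 9.295 = 26.283 m.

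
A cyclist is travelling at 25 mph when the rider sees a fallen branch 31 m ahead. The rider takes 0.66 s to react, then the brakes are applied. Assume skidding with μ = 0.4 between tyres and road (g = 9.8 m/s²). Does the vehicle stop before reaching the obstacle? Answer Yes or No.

25 mph × 0.44704 = 11.1760 m/s.
a = μg = 0.4 × 9.8 = 3.920 m/s².
Reaction distance = 11.1760 × 0.66 = 7.376 m.
Braking distance = v²/(2a) = 124.903 / 7.840 = 15.932 m.
Total stopping distance = 7.376 + 15.932 = 23.308 m, vs 31 m available — it stops with 31 − 23.308 = 7.692 m to spare.

Yes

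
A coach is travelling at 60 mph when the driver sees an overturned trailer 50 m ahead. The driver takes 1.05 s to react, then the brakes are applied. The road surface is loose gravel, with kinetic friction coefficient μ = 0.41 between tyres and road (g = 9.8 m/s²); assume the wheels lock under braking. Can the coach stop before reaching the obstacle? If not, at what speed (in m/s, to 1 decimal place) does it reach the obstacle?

No — it strikes the obstacle at 23.3 m/s

60 mph × 0.44704 = 26.8224 m/s.
a = μg = 0.41 × 9.8 = 4.018 m/s².
Reaction distance = 26.8224 × 1.05 = 28.164 m.
Braking distance needed to stop: v²/(2a) = 719.441 / 8.036 = 89.527 m, so total needed = 28.164 + 89.527 = 117.691 m > 50 m — it cannot stop.
Distance remaining when braking begins: 50 − 28.164 = 21.836 m.
v² = v₀² − 2a·d = 719.441 − 2 × 4.018 × 21.836 = 543.967 m²/s².
v = √543.967 = 23.323 m/s.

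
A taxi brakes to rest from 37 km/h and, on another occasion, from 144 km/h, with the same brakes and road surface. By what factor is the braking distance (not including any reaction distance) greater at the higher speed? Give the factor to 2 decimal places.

Factor ≈ 15.15

Braking distance d = v²/(2a), so with a fixed, d ∝ v².
Factor = (144/37)² = 3.8919² = 15.1469.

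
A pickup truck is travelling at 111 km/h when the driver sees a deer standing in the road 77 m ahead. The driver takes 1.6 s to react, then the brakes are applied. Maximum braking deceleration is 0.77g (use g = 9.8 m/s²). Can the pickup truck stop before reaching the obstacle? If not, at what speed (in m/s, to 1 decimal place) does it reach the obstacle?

No — it strikes the obstacle at 23.1 m/s

111 km/h ÷ 3.6 = 30.8333 m/s.
a = 0.77 × 9.8 = 7.546 m/s².
Reaction distance = 30.8333 × 1.6 = 49.333 m.
Braking distance needed to stop: v²/(2a) = 950.692 / 15.092 = 62.993 m, so total needed = 49.333 + 62.993 = 112.326 m > 77 m — it cannot stop.
Distance remaining when braking begins: 77 − 49.333 = 27.667 m.
v² = v₀² − 2a·d = 950.692 − 2 × 7.546 × 27.667 = 533.142 m²/s².
v = √533.142 = 23.090 m/s.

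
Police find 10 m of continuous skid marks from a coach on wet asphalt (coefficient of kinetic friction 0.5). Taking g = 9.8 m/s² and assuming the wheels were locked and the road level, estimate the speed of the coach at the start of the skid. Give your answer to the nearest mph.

Deceleration a = μg = 0.5 × 9.8 = 4.900 m/s².
v = √(2a·d) = √(2 × 4.900 × 10) = √98.000 = 9.8995 m/s.
= 9.8995 ÷ 0.44704 = 22.145 mph.

Initial speed ≈ 22 mph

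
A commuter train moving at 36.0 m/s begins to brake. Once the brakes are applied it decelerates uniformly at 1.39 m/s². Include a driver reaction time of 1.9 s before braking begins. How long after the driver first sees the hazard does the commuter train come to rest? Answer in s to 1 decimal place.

Braking time = v/a = 36.0000 / 1.390 = 25.899 s.
Total = 1.9 + 25.899 = 27.799 s.

Total time ≈ 27.8 s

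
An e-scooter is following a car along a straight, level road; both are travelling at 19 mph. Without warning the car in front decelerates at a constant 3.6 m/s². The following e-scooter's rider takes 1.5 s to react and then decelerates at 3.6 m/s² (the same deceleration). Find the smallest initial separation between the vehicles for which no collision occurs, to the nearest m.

Minimum gap ≈ 13 m

19 mph × 0.44704 = 8.4938 m/s.
Leader travels v²/(2a_L) = 72.145 / 7.200 = 10.020 m before stopping.
Follower covers v·t_r = 8.4938 × 1.5 = 12.741 m while reacting, then v²/(2a_F) = 72.145 / 7.200 = 10.020 m while braking, for a total of 12.741 + 10.020 = 22.761 m.
Since a_F ≤ a_L and the follower starts braking later, the follower is never slower than the leader, so the closest approach is when both have stopped.
Minimum gap = 22.761 − 10.020 = 12.741 m.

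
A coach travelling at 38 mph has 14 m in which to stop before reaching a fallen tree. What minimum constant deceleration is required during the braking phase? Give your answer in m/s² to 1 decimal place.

38 mph × 0.44704 = 16.9875 m/s.
v² = 2a·d ⇒ a = v²/(2d) = 16.9875² / (2 × 14.000) = 288.575 / 28.000 = 10.3063 m/s².

Required deceleration ≈ 10.3 m/s²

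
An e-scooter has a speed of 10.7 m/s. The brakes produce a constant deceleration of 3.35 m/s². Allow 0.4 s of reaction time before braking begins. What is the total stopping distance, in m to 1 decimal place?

Total stopping distance ≈ 21.4 m

Reaction distance = v·t_r = 10.7000 × 0.4 = 4.280 m.
Braking distance = v²/(2a) = 10.7000² / (2 × 3.350) = 114.490 / 6.700 = 17.088 m.
Total = 4.280 + 17.088 = 21.368 m.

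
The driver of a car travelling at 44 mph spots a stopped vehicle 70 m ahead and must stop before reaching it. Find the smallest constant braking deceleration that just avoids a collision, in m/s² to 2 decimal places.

Required deceleration ≈ 2.76 m/s²

44 mph × 0.44704 = 19.6698 m/s.
v² = 2a·d ⇒ a = v²/(2d) = 19.6698² / (2 × 70.000) = 386.901 / 140.000 = 2.7636 m/s².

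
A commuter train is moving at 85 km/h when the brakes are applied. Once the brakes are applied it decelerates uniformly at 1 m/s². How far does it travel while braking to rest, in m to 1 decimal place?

85 km/h ÷ 3.6 = 23.6111 m/s.
Braking distance = v²/(2a) = 23.6111² / (2 × 1.000) = 557.484 / 2.000 = 278.742 m.

Braking distance ≈ 278.7 m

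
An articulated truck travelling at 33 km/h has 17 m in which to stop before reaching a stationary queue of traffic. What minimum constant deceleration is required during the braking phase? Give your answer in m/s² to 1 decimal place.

Required deceleration ≈ 2.5 m/s²

33 km/h ÷ 3.6 = 9.1667 m/s.
v² = 2a·d ⇒ a = v²/(2d) = 9.1667² / (2 × 17.000) = 84.028 / 34.000 = 2.4714 m/s².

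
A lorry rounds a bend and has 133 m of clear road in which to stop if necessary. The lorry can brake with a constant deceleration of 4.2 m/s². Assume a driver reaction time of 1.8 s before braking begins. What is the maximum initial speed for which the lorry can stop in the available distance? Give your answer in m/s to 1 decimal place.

Maximum speed ≈ 26.7 m/s

Stopping distance: v·t_r + v²/(2a) = 133 with t_r = 1.8 s and a = 4.200 m/s².
So v² + 15.120 v − 1117.20 = 0.
Positive root: v = −a·t_r + √((a·t_r)² + 2a·d) = −7.560 + √(57.154 + 1117.20) = 26.7088 m/s.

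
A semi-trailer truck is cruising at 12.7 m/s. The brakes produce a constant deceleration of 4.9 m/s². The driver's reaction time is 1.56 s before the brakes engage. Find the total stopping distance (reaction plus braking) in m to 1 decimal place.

Reaction distance = v·t_r = 12.7000 × 1.56 = 19.812 m.
Braking distance = v²/(2a) = 12.7000² / (2 × 4.900) = 161.290 / 9.800 = 16.458 m.
Total = 19.812 + 16.458 = 36.270 m.

Total stopping distance ≈ 36.3 m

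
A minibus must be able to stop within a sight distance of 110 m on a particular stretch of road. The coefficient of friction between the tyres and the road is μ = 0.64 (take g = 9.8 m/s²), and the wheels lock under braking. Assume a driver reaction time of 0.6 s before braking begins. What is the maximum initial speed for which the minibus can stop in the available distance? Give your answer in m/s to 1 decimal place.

a = μg = 0.64 × 9.8 = 6.272 m/s².
Stopping distance: v·t_r + v²/(2a) = 110 with t_r = 0.6 s and a = 6.272 m/s².
So v² + 7.526 v − 1379.84 = 0.
Positive root: v = −a·t_r + √((a·t_r)² + 2a·d) = −3.763 + √(14.160 + 1379.84) = 33.5733 m/s.

Maximum speed ≈ 33.6 m/s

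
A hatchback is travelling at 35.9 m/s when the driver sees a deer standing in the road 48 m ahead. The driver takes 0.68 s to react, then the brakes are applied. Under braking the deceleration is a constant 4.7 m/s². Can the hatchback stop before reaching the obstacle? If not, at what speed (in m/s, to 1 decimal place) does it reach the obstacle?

No — it strikes the obstacle at 32.7 m/s

Reaction distance = 35.9000 × 0.68 = 24.412 m.
Braking distance needed to stop: v²/(2a) = 1288.810 / 9.400 = 137.107 m, so total needed = 24.412 + 137.107 = 161.519 m > 48 m — it cannot stop.
Distance remaining when braking begins: 48 − 24.412 = 23.588 m.
v² = v₀² − 2a·d = 1288.810 − 2 × 4.700 × 23.588 = 1067.083 m²/s².
v = √1067.083 = 32.666 m/s.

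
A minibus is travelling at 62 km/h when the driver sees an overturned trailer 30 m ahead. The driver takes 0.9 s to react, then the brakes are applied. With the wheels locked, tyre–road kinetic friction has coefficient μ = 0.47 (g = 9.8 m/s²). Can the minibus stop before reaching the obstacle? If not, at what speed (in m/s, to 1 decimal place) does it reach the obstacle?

62 km/h ÷ 3.6 = 17.2222 m/s.
a = μg = 0.47 × 9.8 = 4.606 m/s².
Reaction distance = 17.2222 × 0.9 = 15.500 m.
Braking distance needed to stop: v²/(2a) = 296.604 / 9.212 = 32.198 m, so total needed = 15.500 + 32.198 = 47.698 m > 30 m — it cannot stop.
Distance remaining when braking begins: 30 − 15.500 = 14.500 m.
v² = v₀² − 2a·d = 296.604 − 2 × 4.606 × 14.500 = 163.030 m²/s².
v = √163.030 = 12.768 m/s.

No — it strikes the obstacle at 12.8 m/s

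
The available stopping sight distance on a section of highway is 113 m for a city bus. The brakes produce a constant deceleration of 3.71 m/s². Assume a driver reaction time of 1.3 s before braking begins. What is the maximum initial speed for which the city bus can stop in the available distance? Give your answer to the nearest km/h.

Maximum speed ≈ 88 km/h

Stopping distance: v·t_r + v²/(2a) = 113 with t_r = 1.3 s and a = 3.710 m/s².
So v² + 9.646 v − 838.46 = 0.
Positive root: v = −a·t_r + √((a·t_r)² + 2a·d) = −4.823 + √(23.261 + 838.46) = 24.5321 m/s.
24.5321 m/s × 3.6 = 88.316 km/h.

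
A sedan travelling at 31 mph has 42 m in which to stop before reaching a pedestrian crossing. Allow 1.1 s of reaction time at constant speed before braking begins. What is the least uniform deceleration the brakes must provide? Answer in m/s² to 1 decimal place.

Required deceleration ≈ 3.6 m/s²

31 mph × 0.44704 = 13.8582 m/s.
Distance covered during reaction = 13.8582 × 1.1 = 15.244 m.
Distance available for braking: 42 − 15.244 = 26.756 m.
v² = 2a·d ⇒ a = v²/(2d) = 13.8582² / (2 × 26.756) = 192.050 / 53.512 = 3.5889 m/s².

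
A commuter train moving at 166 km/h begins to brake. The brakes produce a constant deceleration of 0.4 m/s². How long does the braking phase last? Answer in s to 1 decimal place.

Braking time ≈ 115.3 s

166 km/h ÷ 3.6 = 46.1111 m/s.
Braking time = v/a = 46.1111 / 0.400 = 115.278 s.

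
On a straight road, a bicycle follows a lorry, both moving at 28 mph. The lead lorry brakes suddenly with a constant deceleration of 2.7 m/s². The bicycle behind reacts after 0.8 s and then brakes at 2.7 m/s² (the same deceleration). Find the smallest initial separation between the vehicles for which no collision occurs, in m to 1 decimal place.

28 mph × 0.44704 = 12.5171 m/s.
Leader travels v²/(2a_L) = 156.678 / 5.400 = 29.014 m before stopping.
Follower covers v·t_r = 12.5171 × 0.8 = 10.014 m while reacting, then v²/(2a_F) = 156.678 / 5.400 = 29.014 m while braking, for a total of 10.014 + 29.014 = 39.028 m.
Since a_F ≤ a_L and the follower starts braking later, the follower is never slower than the leader, so the closest approach is when both have stopped.
Minimum gap = 39.028 − 29.014 = 10.014 m.

Minimum gap ≈ 10.0 m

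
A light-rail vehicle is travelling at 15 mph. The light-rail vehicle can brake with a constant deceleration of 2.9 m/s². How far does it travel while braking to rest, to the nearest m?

15 mph × 0.44704 = 6.7056 m/s.
Braking distance = v²/(2a) = 6.7056² / (2 × 2.900) = 44.965 / 5.800 = 7.753 m.

Braking distance ≈ 8 m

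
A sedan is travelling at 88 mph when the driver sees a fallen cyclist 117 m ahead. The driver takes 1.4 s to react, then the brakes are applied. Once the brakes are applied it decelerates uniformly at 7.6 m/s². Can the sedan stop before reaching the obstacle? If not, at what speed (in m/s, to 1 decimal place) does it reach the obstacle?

88 mph × 0.44704 = 39.3395 m/s.
Reaction distance = 39.3395 × 1.4 = 55.075 m.
Braking distance needed to stop: v²/(2a) = 1547.596 / 15.200 = 101.816 m, so total needed = 55.075 + 101.816 = 156.891 m > 117 m — it cannot stop.
Distance remaining when braking begins: 117 − 55.075 = 61.925 m.
v² = v₀² − 2a·d = 1547.596 − 2 × 7.600 × 61.925 = 606.336 m²/s².
v = √606.336 = 24.624 m/s.

No — it strikes the obstacle at 24.6 m/s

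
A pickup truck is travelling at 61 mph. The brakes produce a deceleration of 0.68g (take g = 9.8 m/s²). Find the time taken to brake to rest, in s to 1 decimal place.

Braking time ≈ 4.1 s

61 mph × 0.44704 = 27.2694 m/s.
a = 0.68 × 9.8 = 6.664 m/s².
Braking time = v/a = 27.2694 / 6.664 = 4.092 s.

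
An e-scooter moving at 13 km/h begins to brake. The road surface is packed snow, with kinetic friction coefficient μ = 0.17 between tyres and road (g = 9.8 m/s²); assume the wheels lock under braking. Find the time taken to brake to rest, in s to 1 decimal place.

Braking time ≈ 2.2 s

13 km/h ÷ 3.6 = 3.6111 m/s.
a = μg = 0.17 × 9.8 = 1.666 m/s².
Braking time = v/a = 3.6111 / 1.666 = 2.168 s.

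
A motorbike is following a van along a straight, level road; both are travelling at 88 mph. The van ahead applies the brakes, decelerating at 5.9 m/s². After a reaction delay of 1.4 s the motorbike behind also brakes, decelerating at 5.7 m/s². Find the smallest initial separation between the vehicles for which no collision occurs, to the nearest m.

88 mph × 0.44704 = 39.3395 m/s.
Leader travels v²/(2a_L) = 1547.596 / 11.800 = 131.152 m before stopping.
Follower covers v·t_r = 39.3395 × 1.4 = 55.075 m while reacting, then v²/(2a_F) = 1547.596 / 11.400 = 135.754 m while braking, for a total of 55.075 + 135.754 = 190.829 m.
Since a_F ≤ a_L and the follower starts braking later, the follower is never slower than the leader, so the closest approach is when both have stopped.
Minimum gap = 190.829 − 131.152 = 59.677 m.

Minimum gap ≈ 60 m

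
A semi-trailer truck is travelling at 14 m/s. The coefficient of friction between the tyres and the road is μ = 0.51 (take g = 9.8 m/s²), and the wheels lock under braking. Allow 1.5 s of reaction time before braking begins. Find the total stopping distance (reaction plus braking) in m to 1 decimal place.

a = μg = 0.51 × 9.8 = 4.998 m/s².
Reaction distance = v·t_r = 14.0000 × 1.5 = 21.000 m.
Braking distance = v²/(2a) = 14.0000² / (2 × 4.998) = 196.000 / 9.996 = 19.608 m.
Total = 21.000 + 19.608 = 40.608 m.

Total stopping distance ≈ 40.6 m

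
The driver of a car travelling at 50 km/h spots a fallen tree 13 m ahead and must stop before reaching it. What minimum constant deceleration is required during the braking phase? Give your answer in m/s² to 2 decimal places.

50 km/h ÷ 3.6 = 13.8889 m/s.
v² = 2a·d ⇒ a = v²/(2d) = 13.8889² / (2 × 13.000) = 192.902 / 26.000 = 7.4193 m/s².

Required deceleration ≈ 7.42 m/s²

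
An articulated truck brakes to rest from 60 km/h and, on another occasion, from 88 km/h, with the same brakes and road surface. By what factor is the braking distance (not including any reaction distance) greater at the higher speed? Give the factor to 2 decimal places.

Braking distance d = v²/(2a), so with a fixed, d ∝ v².
Factor = (88/60)² = 1.4667² = 2.1512.

Factor ≈ 2.15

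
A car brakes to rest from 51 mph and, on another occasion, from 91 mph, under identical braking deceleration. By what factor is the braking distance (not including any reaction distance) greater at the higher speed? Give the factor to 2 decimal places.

Factor ≈ 3.18

Braking distance d = v²/(2a), so with a fixed, d ∝ v².
Factor = (91/51)² = 1.7843² = 3.1837.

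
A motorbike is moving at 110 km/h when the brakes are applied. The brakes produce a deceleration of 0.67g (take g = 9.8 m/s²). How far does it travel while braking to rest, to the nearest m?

110 km/h ÷ 3.6 = 30.5556 m/s.
a = 0.67 × 9.8 = 6.566 m/s².
Braking distance = v²/(2a) = 30.5556² / (2 × 6.566) = 933.645 / 13.132 = 71.097 m.

Braking distance ≈ 71 m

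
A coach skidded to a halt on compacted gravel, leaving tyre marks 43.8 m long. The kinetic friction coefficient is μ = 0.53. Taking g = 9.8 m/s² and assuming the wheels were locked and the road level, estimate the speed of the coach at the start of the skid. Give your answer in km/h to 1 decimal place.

Initial speed ≈ 76.8 km/h

Deceleration a = μg = 0.53 × 9.8 = 5.194 m/s².
v = √(2a·d) = √(2 × 5.194 × 43.8) = √454.994 = 21.3306 m/s.
= 21.3306 × 3.6 = 76.790 km/h.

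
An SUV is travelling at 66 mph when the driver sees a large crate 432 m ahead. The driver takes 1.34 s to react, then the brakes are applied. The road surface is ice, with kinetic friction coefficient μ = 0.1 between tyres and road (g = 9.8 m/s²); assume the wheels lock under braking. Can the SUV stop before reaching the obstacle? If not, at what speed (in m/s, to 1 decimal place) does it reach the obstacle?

No — it strikes the obstacle at 10.1 m/s

66 mph × 0.44704 = 29.5046 m/s.
a = μg = 0.1 × 9.8 = 0.980 m/s².
Reaction distance = 29.5046 × 1.34 = 39.536 m.
Braking distance needed to stop: v²/(2a) = 870.521 / 1.960 = 444.143 m, so total needed = 39.536 + 444.143 = 483.679 m > 432 m — it cannot stop.
Distance remaining when braking begins: 432 − 39.536 = 392.464 m.
v² = v₀² − 2a·d = 870.521 − 2 × 0.980 × 392.464 = 101.292 m²/s².
v = √101.292 = 10.064 m/s.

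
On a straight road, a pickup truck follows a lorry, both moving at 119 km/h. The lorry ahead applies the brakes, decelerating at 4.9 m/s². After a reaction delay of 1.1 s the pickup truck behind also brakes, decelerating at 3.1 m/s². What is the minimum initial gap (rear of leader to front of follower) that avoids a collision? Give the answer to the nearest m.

Minimum gap ≈ 101 m

119 km/h ÷ 3.6 = 33.0556 m/s.
Leader travels v²/(2a_L) = 1092.673 / 9.800 = 111.497 m before stopping.
Follower covers v·t_r = 33.0556 × 1.1 = 36.361 m while reacting, then v²/(2a_F) = 1092.673 / 6.200 = 176.238 m while braking, for a total of 36.361 + 176.238 = 212.599 m.
Since a_F ≤ a_L and the follower starts braking later, the follower is never slower than the leader, so the closest approach is when both have stopped.
Minimum gap = 212.599 − 111.497 = 101.102 m.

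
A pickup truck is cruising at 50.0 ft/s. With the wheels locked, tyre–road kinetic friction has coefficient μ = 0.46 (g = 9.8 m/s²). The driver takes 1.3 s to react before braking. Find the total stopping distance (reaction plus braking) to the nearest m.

50 ft/s × 0.3048 = 15.2400 m/s.
a = μg = 0.46 × 9.8 = 4.508 m/s².
Reaction distance = v·t_r = 15.2400 × 1.3 = 19.812 m.
Braking distance = v²/(2a) = 15.2400² / (2 × 4.508) = 232.258 / 9.016 = 25.761 m.
Total = 19.812 + 25.761 = 45.573 m.

Total stopping distance ≈ 46 m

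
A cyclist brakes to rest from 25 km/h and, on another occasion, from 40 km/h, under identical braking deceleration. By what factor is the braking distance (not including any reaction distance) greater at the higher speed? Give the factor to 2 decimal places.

Factor ≈ 2.56

Braking distance d = v²/(2a), so with a fixed, d ∝ v².
Factor = (40/25)² = 1.6000² = 2.5600.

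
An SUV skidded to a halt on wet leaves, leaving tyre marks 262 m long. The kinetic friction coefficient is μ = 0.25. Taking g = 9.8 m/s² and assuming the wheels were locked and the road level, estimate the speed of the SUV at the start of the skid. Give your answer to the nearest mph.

Initial speed ≈ 80 mph

Deceleration a = μg = 0.25 × 9.8 = 2.450 m/s².
v = √(2a·d) = √(2 × 2.450 × 262) = √1283.800 = 35.8302 m/s.
= 35.8302 ÷ 0.44704 = 80.150 mph.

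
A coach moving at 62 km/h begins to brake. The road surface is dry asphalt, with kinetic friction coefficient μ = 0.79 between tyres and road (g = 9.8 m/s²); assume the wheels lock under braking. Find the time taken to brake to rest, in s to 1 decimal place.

Braking time ≈ 2.2 s

62 km/h ÷ 3.6 = 17.2222 m/s.
a = μg = 0.79 × 9.8 = 7.742 m/s².
Braking time = v/a = 17.2222 / 7.742 = 2.225 s.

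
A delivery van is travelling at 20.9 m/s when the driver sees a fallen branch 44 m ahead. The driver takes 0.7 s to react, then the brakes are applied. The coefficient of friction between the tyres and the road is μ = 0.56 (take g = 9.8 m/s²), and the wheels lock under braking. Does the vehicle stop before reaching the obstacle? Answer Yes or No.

No

a = μg = 0.56 × 9.8 = 5.488 m/s².
Reaction distance = 20.9000 × 0.7 = 14.630 m.
Braking distance = v²/(2a) = 436.810 / 10.976 = 39.797 m.
Total stopping distance = 14.630 + 39.797 = 54.427 m, vs 44 m available — it cannot stop in time and overshoots by 54.427 − 44 = 10.427 m.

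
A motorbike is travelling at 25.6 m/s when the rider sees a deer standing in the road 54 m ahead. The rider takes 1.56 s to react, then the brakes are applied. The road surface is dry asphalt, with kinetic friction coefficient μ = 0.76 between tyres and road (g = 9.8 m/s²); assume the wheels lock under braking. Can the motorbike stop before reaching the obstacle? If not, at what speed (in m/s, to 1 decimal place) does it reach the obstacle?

No — it strikes the obstacle at 21.1 m/s

a = μg = 0.76 × 9.8 = 7.448 m/s².
Reaction distance = 25.6000 × 1.56 = 39.936 m.
Braking distance needed to stop: v²/(2a) = 655.360 / 14.896 = 43.996 m, so total needed = 39.936 + 43.996 = 83.932 m > 54 m — it cannot stop.
Distance remaining when braking begins: 54 − 39.936 = 14.064 m.
v² = v₀² − 2a·d = 655.360 − 2 × 7.448 × 14.064 = 445.863 m²/s².
v = √445.863 = 21.115 m/s.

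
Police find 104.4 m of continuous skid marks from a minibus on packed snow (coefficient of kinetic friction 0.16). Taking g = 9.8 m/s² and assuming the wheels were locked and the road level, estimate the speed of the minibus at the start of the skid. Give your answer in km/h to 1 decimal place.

Initial speed ≈ 65.1 km/h

Deceleration a = μg = 0.16 × 9.8 = 1.568 m/s².
v = √(2a·d) = √(2 × 1.568 × 104.4) = √327.398 = 18.0941 m/s.
= 18.0941 × 3.6 = 65.139 km/h.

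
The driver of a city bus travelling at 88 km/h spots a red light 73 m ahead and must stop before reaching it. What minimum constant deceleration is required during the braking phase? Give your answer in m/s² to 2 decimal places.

Required deceleration ≈ 4.09 m/s²

88 km/h ÷ 3.6 = 24.4444 m/s.
v² = 2a·d ⇒ a = v²/(2d) = 24.4444² / (2 × 73.000) = 597.529 / 146.000 = 4.0927 m/s².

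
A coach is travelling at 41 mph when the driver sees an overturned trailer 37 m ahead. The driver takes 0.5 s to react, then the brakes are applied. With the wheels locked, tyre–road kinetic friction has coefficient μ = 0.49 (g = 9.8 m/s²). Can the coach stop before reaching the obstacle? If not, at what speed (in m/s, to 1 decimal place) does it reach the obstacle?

No — it strikes the obstacle at 8.3 m/s

41 mph × 0.44704 = 18.3286 m/s.
a = μg = 0.49 × 9.8 = 4.802 m/s².
Reaction distance = 18.3286 × 0.5 = 9.164 m.
Braking distance needed to stop: v²/(2a) = 335.938 / 9.604 = 34.979 m, so total needed = 9.164 + 34.979 = 44.143 m > 37 m — it cannot stop.
Distance remaining when braking begins: 37 − 9.164 = 27.836 m.
v² = v₀² − 2a·d = 335.938 − 2 × 4.802 × 27.836 = 68.601 m²/s².
v = √68.601 = 8.283 m/s.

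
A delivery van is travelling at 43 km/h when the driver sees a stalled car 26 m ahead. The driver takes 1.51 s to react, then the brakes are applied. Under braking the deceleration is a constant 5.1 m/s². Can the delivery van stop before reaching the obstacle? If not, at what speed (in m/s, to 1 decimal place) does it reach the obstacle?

43 km/h ÷ 3.6 = 11.9444 m/s.
Reaction distance = 11.9444 × 1.51 = 18.036 m.
Braking distance needed to stop: v²/(2a) = 142.669 / 10.200 = 13.987 m, so total needed = 18.036 + 13.987 = 32.023 m > 26 m — it cannot stop.
Distance remaining when braking begins: 26 − 18.036 = 7.964 m.
v² = v₀² − 2a·d = 142.669 − 2 × 5.100 × 7.964 = 61.436 m²/s².
v = √61.436 = 7.838 m/s.

No — it strikes the obstacle at 7.8 m/s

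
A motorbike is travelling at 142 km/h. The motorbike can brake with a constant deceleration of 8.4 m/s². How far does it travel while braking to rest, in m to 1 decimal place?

Braking distance ≈ 92.6 m

142 km/h ÷ 3.6 = 39.4444 m/s.
Braking distance = v²/(2a) = 39.4444² / (2 × 8.400) = 1555.861 / 16.800 = 92.611 m.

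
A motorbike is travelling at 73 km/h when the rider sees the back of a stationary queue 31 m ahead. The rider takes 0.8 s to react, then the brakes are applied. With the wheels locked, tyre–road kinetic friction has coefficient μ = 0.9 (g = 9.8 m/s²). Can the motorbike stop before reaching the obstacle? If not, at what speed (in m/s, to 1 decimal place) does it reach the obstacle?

73 km/h ÷ 3.6 = 20.2778 m/s.
a = μg = 0.9 × 9.8 = 8.820 m/s².
Reaction distance = 20.2778 × 0.8 = 16.222 m.
Braking distance needed to stop: v²/(2a) = 411.189 / 17.640 = 23.310 m, so total needed = 16.222 + 23.310 = 39.532 m > 31 m — it cannot stop.
Distance remaining when braking begins: 31 − 16.222 = 14.778 m.
v² = v₀² − 2a·d = 411.189 − 2 × 8.820 × 14.778 = 150.505 m²/s².
v = √150.505 = 12.268 m/s.

No — it strikes the obstacle at 12.3 m/s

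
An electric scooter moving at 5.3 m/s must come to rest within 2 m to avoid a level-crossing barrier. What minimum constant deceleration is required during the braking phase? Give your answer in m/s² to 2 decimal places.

v² = 2a·d ⇒ a = v²/(2d) = 5.3000² / (2 × 2.000) = 28.090 / 4.000 = 7.0225 m/s².

Required deceleration ≈ 7.02 m/s²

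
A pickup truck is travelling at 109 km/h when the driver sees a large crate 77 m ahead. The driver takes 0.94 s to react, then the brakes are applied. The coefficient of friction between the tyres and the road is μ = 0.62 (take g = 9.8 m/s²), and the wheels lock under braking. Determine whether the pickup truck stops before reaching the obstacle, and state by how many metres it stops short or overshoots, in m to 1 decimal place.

No — it overshoots by 26.9 m

109 km/h ÷ 3.6 = 30.2778 m/s.
a = μg = 0.62 × 9.8 = 6.076 m/s².
Reaction distance = 30.2778 × 0.94 = 28.461 m.
Braking distance = v²/(2a) = 916.745 / 12.152 = 75.440 m.
Total stopping distance = 28.461 + 75.440 = 103.901 m, vs 77 m available — it cannot stop in time and overshoots by 103.901 − 77 = 26.901 m.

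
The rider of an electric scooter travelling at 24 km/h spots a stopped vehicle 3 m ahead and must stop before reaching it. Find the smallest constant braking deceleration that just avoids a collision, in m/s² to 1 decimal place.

Required deceleration ≈ 7.4 m/s²

24 km/h ÷ 3.6 = 6.6667 m/s.
v² = 2a·d ⇒ a = v²/(2d) = 6.6667² / (2 × 3.000) = 44.445 / 6.000 = 7.4075 m/s².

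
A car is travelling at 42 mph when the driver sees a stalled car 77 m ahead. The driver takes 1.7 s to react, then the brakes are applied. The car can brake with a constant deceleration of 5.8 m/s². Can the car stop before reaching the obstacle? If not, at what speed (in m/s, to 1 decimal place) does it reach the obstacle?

Yes — it stops about 14.7 m short of the obstacle, so it never reaches it

42 mph × 0.44704 = 18.7757 m/s.
Reaction distance = 18.7757 × 1.7 = 31.919 m.
Braking distance = v²/(2a) = 352.527 / 11.600 = 30.390 m.
Total stopping distance = 31.919 + 30.390 = 62.309 m, vs 77 m available — it stops with 77 − 62.309 = 14.691 m to spare.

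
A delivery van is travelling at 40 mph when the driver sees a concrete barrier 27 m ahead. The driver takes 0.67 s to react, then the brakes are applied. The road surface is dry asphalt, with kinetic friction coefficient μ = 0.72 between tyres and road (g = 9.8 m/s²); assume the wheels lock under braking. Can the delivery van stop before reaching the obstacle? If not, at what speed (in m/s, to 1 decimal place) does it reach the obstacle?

No — it strikes the obstacle at 10.4 m/s

40 mph × 0.44704 = 17.8816 m/s.
a = μg = 0.72 × 9.8 = 7.056 m/s².
Reaction distance = 17.8816 × 0.67 = 11.981 m.
Braking distance needed to stop: v²/(2a) = 319.752 / 14.112 = 22.658 m, so total needed = 11.981 + 22.658 = 34.639 m > 27 m — it cannot stop.
Distance remaining when braking begins: 27 − 11.981 = 15.019 m.
v² = v₀² − 2a·d = 319.752 − 2 × 7.056 × 15.019 = 107.804 m²/s².
v = √107.804 = 10.383 m/s.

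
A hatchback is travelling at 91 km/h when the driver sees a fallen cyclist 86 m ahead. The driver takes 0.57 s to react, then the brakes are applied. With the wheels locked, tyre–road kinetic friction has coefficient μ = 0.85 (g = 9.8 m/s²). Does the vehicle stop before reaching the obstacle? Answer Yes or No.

Yes

91 km/h ÷ 3.6 = 25.2778 m/s.
a = μg = 0.85 × 9.8 = 8.330 m/s².
Reaction distance = 25.2778 × 0.57 = 14.408 m.
Braking distance = v²/(2a) = 638.967 / 16.660 = 38.353 m.
Total stopping distance = 14.408 + 38.353 = 52.761 m, vs 86 m available — it stops with 86 − 52.761 = 33.239 m to spare.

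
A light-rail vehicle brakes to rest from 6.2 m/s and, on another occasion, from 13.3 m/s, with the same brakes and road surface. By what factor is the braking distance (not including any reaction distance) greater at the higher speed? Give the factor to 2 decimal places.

Factor ≈ 4.60

Braking distance d = v²/(2a), so with a fixed, d ∝ v².
Factor = (13.3/6.2)² = 2.1452² = 4.6019.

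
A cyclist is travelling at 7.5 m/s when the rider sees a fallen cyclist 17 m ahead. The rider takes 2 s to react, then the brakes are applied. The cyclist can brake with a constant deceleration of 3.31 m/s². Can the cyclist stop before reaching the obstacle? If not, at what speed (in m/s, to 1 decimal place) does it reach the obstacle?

No — it strikes the obstacle at 6.6 m/s

Reaction distance = 7.5000 × 2 = 15.000 m.
Braking distance needed to stop: v²/(2a) = 56.250 / 6.620 = 8.497 m, so total needed = 15.000 + 8.497 = 23.497 m > 17 m — it cannot stop.
Distance remaining when braking begins: 17 − 15.000 = 2.000 m.
v² = v₀² − 2a·d = 56.250 − 2 × 3.310 × 2.000 = 43.010 m²/s².
v = √43.010 = 6.558 m/s.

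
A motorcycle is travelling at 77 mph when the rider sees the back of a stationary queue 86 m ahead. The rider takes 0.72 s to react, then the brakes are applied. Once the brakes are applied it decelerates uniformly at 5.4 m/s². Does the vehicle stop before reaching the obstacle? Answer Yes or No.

77 mph × 0.44704 = 34.4221 m/s.
Reaction distance = 34.4221 × 0.72 = 24.784 m.
Braking distance = v²/(2a) = 1184.881 / 10.800 = 109.711 m.
Total stopping distance = 24.784 + 109.711 = 134.495 m, vs 86 m available — it cannot stop in time and overshoots by 134.495 − 86 = 48.495 m.

No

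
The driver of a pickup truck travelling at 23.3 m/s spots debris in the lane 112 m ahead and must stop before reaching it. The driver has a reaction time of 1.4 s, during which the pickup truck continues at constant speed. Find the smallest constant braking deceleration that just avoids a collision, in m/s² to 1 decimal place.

Distance covered during reaction = 23.3000 × 1.4 = 32.620 m.
Distance available for braking: 112 − 32.620 = 79.380 m.
v² = 2a·d ⇒ a = v²/(2d) = 23.3000² / (2 × 79.380) = 542.890 / 158.760 = 3.4196 m/s².

Required deceleration ≈ 3.4 m/s²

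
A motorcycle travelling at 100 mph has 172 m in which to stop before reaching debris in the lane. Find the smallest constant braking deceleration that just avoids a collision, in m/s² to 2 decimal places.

100 mph × 0.44704 = 44.7040 m/s.
v² = 2a·d ⇒ a = v²/(2d) = 44.7040² / (2 × 172.000) = 1998.448 / 344.000 = 5.8094 m/s².

Required deceleration ≈ 5.81 m/s²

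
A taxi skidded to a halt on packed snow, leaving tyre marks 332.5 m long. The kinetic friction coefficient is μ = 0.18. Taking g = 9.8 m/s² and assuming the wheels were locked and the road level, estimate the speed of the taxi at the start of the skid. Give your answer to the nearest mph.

Initial speed ≈ 77 mph

Deceleration a = μg = 0.18 × 9.8 = 1.764 m/s².
v = √(2a·d) = √(2 × 1.764 × 332.5) = √1173.060 = 34.2500 m/s.
= 34.2500 ÷ 0.44704 = 76.615 mph.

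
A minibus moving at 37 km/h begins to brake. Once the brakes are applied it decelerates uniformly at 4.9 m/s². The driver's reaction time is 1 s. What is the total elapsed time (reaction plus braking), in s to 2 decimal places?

37 km/h ÷ 3.6 = 10.2778 m/s.
Braking time = v/a = 10.2778 / 4.900 = 2.098 s.
Total = 1 + 2.098 = 3.098 s.

Total time ≈ 3.10 s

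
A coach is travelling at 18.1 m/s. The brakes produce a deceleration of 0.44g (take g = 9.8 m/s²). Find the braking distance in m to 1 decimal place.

a = 0.44 × 9.8 = 4.312 m/s².
Braking distance = v²/(2a) = 18.1000² / (2 × 4.312) = 327.610 / 8.624 = 37.988 m.

Braking distance ≈ 38.0 m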